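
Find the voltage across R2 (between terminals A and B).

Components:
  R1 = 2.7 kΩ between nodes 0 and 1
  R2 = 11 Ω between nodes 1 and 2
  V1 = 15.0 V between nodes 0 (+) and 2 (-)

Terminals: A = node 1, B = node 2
R1 and R2 are in series across V1 (node 0 → node 1 → node 2), and the output A–B is taken across R2, so this is a voltage divider.
Series current: I = V1/(R1 + R2) = 15/(2700 + 11) = 15/2711 = 0.005533 A
V_R2 = I × R2 = V1 × R2/(R1 + R2) = 15 × 11/2711 = 0.06086 V

Final answer: 0.06086 V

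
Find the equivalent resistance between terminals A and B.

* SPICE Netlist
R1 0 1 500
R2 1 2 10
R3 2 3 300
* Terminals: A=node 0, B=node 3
Reduce the network between node 0 (A) and node 3 (B) by series/parallel combination:
  Rs1 = R1 + R2 (series, joined only at node 1) = 500 + 10 = 510 Ω
  Rs2 = R3 + Rs1 (series, joined only at node 2) = 300 + 510 = 810 Ω
R_eq = 810 Ω

Final answer: 810 Ω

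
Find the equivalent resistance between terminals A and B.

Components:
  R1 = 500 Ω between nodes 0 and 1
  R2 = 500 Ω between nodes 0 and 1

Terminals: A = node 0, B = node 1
Reduce the network between node 0 (A) and node 1 (B) by series/parallel combination:
  Rp1 = R1 ‖ R2 (parallel, both between nodes 0 and 1) = 1/(1/500 + 1/500) = 250 Ω
R_eq = 250 Ω

Final answer: 250 Ω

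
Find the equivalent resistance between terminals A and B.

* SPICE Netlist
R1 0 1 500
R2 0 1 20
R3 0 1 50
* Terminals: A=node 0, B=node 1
Reduce the network between node 0 (A) and node 1 (B) by series/parallel combination:
  Rp1 = R1 ‖ R2 ‖ R3 (parallel, all between nodes 0 and 1) = 1/(1/500 + 1/20 + 1/50) = 13.89 Ω
R_eq = 13.89 Ω

Final answer: 13.89 Ω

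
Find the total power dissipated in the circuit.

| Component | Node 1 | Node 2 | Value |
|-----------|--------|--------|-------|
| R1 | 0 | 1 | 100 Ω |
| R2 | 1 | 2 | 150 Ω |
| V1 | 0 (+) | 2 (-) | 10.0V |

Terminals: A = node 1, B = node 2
Nodal analysis, taking node 2 as the 0 V reference.
Source V1 fixes V_0 = 10 V.
KCL at each unknown node (sum of currents leaving = 0; resistances in Ω):
  Node 1: (V_1 - 10)/100 + (V_1 - 0)/150 = 0
Collecting terms: 0.01667 × V_1 = 0.1  =>  V_1 = 6 V
Power in each resistor, P = (ΔV)²/R:
  P_R1 = (10 - 6)²/100 = 0.16 W
  P_R2 = (6 - 0)²/150 = 0.24 W
P_total = P_R1 + P_R2 = 0.4 W

Final answer: 0.4 W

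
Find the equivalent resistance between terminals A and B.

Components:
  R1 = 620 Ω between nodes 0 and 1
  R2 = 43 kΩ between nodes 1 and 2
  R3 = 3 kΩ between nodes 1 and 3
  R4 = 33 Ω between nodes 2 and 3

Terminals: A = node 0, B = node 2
Reduce the network between node 0 (A) and node 2 (B) by series/parallel combination:
  Rs1 = R3 + R4 (series, joined only at node 3) = 3000 + 33 = 3033 Ω
  Rp1 = R2 ‖ Rs1 (parallel, both between nodes 1 and 2) = 1/(1/43000 + 1/3033) = 2833 Ω
  Rs2 = R1 + Rp1 (series, joined only at node 1) = 620 + 2833 = 3453 Ω
R_eq = 3.453 kΩ

Final answer: 3.453 kΩ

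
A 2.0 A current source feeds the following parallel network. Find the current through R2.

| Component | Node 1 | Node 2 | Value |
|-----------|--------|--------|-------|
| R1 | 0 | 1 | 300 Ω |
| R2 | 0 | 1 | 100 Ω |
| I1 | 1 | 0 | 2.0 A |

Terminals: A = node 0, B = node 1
All resistors sit directly between nodes 0 and 1, so they are in parallel and share one voltage V; the full source current 2 A splits among them.
1/R_par = 1/300 + 1/100 = 0.01333 S  =>  R_par = 75 Ω
V = I × R_par = 2 × 75 = 150 V
I_R2 = V/R2 = 150/100 = 1.5 A

Final answer: 1.5 A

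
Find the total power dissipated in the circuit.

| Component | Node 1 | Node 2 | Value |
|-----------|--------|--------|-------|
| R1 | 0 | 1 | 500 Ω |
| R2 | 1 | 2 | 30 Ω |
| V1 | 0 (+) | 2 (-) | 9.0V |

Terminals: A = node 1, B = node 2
Nodal analysis, taking node 2 as the 0 V reference.
Source V1 fixes V_0 = 9 V.
KCL at each unknown node (sum of currents leaving = 0; resistances in Ω):
  Node 1: (V_1 - 9)/500 + (V_1 - 0)/30 = 0
Collecting terms: 0.03533 × V_1 = 0.018  =>  V_1 = 0.5094 V
Power in each resistor, P = (ΔV)²/R:
  P_R1 = (9 - 0.5094)²/500 = 0.1442 W
  P_R2 = (0.5094 - 0)²/30 = 0.008651 W
P_total = P_R1 + P_R2 = 0.1528 W

Final answer: 0.1528 W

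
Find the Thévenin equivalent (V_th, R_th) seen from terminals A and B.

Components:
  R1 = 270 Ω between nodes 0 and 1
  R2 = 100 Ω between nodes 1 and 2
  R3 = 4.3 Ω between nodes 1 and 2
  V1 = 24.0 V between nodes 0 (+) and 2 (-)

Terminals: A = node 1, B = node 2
Step 1 — V_th is the open-circuit voltage V_A - V_B (nothing connected across the terminals).
Nodal analysis, taking node 2 as the 0 V reference.
Source V1 fixes V_0 = 24 V.
KCL at each unknown node (sum of currents leaving = 0; resistances in Ω):
  Node 1: (V_1 - 24)/270 + (V_1 - 0)/100 + (V_1 - 0)/4.3 = 0
Collecting terms: 0.2463 × V_1 = 0.08889  =>  V_1 = 0.361 V
V_th = V_1 - V_2 = 0.361 - 0 = 0.361 V
Step 2 — R_th: zero the source — replace V1 by a short circuit (node 2 merges into node 0) — and find the resistance seen between A (node 1) and B (node 0).
Reduce the network between node 1 (A) and node 0 (B) by series/parallel combination:
  Rp1 = R1 ‖ R2 ‖ R3 (parallel, all between nodes 0 and 1) = 1/(1/270 + 1/100 + 1/4.3) = 4.061 Ω
R_th = 4.061 Ω

Final answer: V_th = 0.361 V, R_th = 4.061 Ω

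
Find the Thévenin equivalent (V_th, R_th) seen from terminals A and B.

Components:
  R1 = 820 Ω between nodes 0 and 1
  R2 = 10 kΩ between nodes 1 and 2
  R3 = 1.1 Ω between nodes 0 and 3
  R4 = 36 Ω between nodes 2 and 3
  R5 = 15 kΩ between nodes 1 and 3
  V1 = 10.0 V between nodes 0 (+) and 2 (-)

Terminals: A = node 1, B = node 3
Step 1 — V_th is the open-circuit voltage V_A - V_B (nothing connected across the terminals).
Nodal analysis, taking node 2 as the 0 V reference.
Source V1 fixes V_0 = 10 V.
KCL at each unknown node (sum of currents leaving = 0; resistances in Ω):
  Node 1: (V_1 - 10)/820 + (V_1 - 0)/10000 + (V_1 - V_3)/15000 = 0
  Node 3: (V_3 - 10)/1.1 + (V_3 - 0)/36 + (V_3 - V_1)/15000 = 0
Collecting terms (coefficients in siemens):
  0.001386·V_1 - 0.00006667·V_3 = 0.0122
  0.9369·V_3 - 0.00006667·V_1 = 9.091
Determinant D = (0.001386)(0.9369) - (-0.00006667)(-0.00006667) = 0.001299
V_1 = [(0.0122)(0.9369) - (-0.00006667)(9.091)]/D = 9.264 V
V_3 = [(0.001386)(9.091) - (0.0122)(-0.00006667)]/D = 9.703 V
V_th = V_1 - V_3 = 9.264 - 9.703 = -0.4391 V
Step 2 — R_th: zero the source — replace V1 by a short circuit (node 2 merges into node 0) — and find the resistance seen between A (node 1) and B (node 3).
Reduce the network between node 1 (A) and node 3 (B) by series/parallel combination:
  Rp1 = R1 ‖ R2 (parallel, both between nodes 0 and 1) = 1/(1/820 + 1/10000) = 757.9 Ω
  Rp2 = R3 ‖ R4 (parallel, both between nodes 0 and 3) = 1/(1/1.1 + 1/36) = 1.067 Ω
  Rs1 = Rp1 + Rp2 (series, joined only at node 0) = 757.9 + 1.067 = 758.9 Ω
  Rp3 = R5 ‖ Rs1 (parallel, both between nodes 1 and 3) = 1/(1/15000 + 1/758.9) = 722.4 Ω
R_th = 722.4 Ω

Final answer: V_th = -0.4391 V, R_th = 722.4 Ω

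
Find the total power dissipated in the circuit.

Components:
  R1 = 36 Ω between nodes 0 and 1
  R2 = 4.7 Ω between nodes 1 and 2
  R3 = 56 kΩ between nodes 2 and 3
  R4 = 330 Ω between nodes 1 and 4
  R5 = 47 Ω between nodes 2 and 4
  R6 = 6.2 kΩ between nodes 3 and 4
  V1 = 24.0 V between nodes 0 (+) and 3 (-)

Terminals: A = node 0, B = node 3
Nodal analysis, taking node 3 as the 0 V reference.
Source V1 fixes V_0 = 24 V.
KCL at each unknown node (sum of currents leaving = 0; resistances in Ω):
  Node 1: (V_1 - 24)/36 + (V_1 - V_2)/4.7 + (V_1 - V_4)/330 = 0
  Node 2: (V_2 - V_1)/4.7 + (V_2 - 0)/56000 + (V_2 - V_4)/47 = 0
  Node 4: (V_4 - V_1)/330 + (V_4 - V_2)/47 + (V_4 - 0)/6200 = 0
Collecting terms (coefficients in siemens):
  0.2436·V_1 - 0.2128·V_2 - 0.00303·V_4 = 0.6667
  0.2341·V_2 - 0.2128·V_1 - 0.02128·V_4 = 0
  0.02447·V_4 - 0.00303·V_1 - 0.02128·V_2 = 0
Solving these 3 simultaneous equations (Gaussian elimination) gives:
  V_1 = 23.85 V, V_2 = 23.83 V, V_4 = 23.67 V
Power in each resistor, P = (ΔV)²/R:
  P_R1 = (24 - 23.85)²/36 = 0.0006484 W
  P_R2 = (23.85 - 23.83)²/4.7 = 0.0000651 W
  P_R3 = (23.83 - 0)²/56000 = 0.01014 W
  P_R4 = (23.85 - 23.67)²/330 = 0.00009007 W
  P_R5 = (23.83 - 23.67)²/47 = 0.0005106 W
  P_R6 = (0 - 23.67)²/6200 = 0.0904 W
P_total = P_R1 + P_R2 + P_R3 + P_R4 + P_R5 + P_R6 = 0.1019 W

Final answer: 0.1019 W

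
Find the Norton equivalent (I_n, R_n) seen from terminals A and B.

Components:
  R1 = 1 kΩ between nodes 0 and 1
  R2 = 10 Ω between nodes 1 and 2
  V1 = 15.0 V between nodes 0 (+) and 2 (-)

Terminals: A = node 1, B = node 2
Find the Thévenin equivalent first; then I_n = V_th/R_th and R_n = R_th.
Step 1 — V_th is the open-circuit voltage V_A - V_B (nothing connected across the terminals).
Nodal analysis, taking node 2 as the 0 V reference.
Source V1 fixes V_0 = 15 V.
KCL at each unknown node (sum of currents leaving = 0; resistances in Ω):
  Node 1: (V_1 - 15)/1000 + (V_1 - 0)/10 = 0
Collecting terms: 0.101 × V_1 = 0.015  =>  V_1 = 0.1485 V
V_th = V_1 - V_2 = 0.1485 - 0 = 0.1485 V
Step 2 — R_th: zero the source — replace V1 by a short circuit (node 2 merges into node 0) — and find the resistance seen between A (node 1) and B (node 0).
Reduce the network between node 1 (A) and node 0 (B) by series/parallel combination:
  Rp1 = R1 ‖ R2 (parallel, both between nodes 0 and 1) = 1/(1/1000 + 1/10) = 9.901 Ω
R_th = 9.901 Ω
I_n = V_th/R_th = 0.1485/9.901 = 0.015 A, and R_n = R_th = 9.901 Ω

Final answer: I_n = 0.015 A, R_n = 9.901 Ω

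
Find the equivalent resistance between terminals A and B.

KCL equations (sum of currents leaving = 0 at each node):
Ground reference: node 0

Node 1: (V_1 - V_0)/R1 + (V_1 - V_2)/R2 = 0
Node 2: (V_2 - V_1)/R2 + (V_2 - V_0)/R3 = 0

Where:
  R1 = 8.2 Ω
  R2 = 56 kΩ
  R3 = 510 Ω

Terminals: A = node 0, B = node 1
Reduce the network between node 0 (A) and node 1 (B) by series/parallel combination:
  Rs1 = R3 + R2 (series, joined only at node 2) = 510 + 56000 = 56510 Ω
  Rp1 = R1 ‖ Rs1 (parallel, both between nodes 0 and 1) = 1/(1/8.2 + 1/56510) = 8.199 Ω
R_eq = 8.199 Ω

Final answer: 8.199 Ω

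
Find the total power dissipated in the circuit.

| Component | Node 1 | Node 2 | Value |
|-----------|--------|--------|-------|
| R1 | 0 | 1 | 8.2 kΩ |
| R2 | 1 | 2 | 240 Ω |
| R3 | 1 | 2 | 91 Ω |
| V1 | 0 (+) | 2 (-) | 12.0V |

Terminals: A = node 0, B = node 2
Nodal analysis, taking node 2 as the 0 V reference.
Source V1 fixes V_0 = 12 V.
KCL at each unknown node (sum of currents leaving = 0; resistances in Ω):
  Node 1: (V_1 - 12)/8200 + (V_1 - 0)/240 + (V_1 - 0)/91 = 0
Collecting terms: 0.01528 × V_1 = 0.001463  =>  V_1 = 0.09579 V
Power in each resistor, P = (ΔV)²/R:
  P_R1 = (12 - 0.09579)²/8200 = 0.01728 W
  P_R2 = (0.09579 - 0)²/240 = 0.00003823 W
  P_R3 = (0.09579 - 0)²/91 = 0.0001008 W
P_total = P_R1 + P_R2 + P_R3 = 0.01742 W

Final answer: 0.01742 W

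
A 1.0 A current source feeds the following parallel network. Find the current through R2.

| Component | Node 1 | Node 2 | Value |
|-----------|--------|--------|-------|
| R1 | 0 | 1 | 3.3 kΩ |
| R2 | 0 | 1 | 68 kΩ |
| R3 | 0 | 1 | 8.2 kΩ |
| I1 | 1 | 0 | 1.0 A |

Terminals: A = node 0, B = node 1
All resistors sit directly between nodes 0 and 1, so they are in parallel and share one voltage V; the full source current 1 A splits among them.
1/R_par = 1/3300 + 1/68000 + 1/8200 = 0.0004397 S  =>  R_par = 2274 Ω
V = I × R_par = 1 × 2274 = 2274 V
I_R2 = V/R2 = 2274/68000 = 0.03345 A

Final answer: 0.03345 A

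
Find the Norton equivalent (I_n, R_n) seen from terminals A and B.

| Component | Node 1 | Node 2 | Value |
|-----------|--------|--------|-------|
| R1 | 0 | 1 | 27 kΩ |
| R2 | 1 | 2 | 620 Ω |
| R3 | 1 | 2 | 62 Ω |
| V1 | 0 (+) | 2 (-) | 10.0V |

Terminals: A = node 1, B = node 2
Find the Thévenin equivalent first; then I_n = V_th/R_th and R_n = R_th.
Step 1 — V_th is the open-circuit voltage V_A - V_B (nothing connected across the terminals).
Nodal analysis, taking node 2 as the 0 V reference.
Source V1 fixes V_0 = 10 V.
KCL at each unknown node (sum of currents leaving = 0; resistances in Ω):
  Node 1: (V_1 - 10)/27000 + (V_1 - 0)/620 + (V_1 - 0)/62 = 0
Collecting terms: 0.01778 × V_1 = 0.0003704  =>  V_1 = 0.02083 V
V_th = V_1 - V_2 = 0.02083 - 0 = 0.02083 V
Step 2 — R_th: zero the source — replace V1 by a short circuit (node 2 merges into node 0) — and find the resistance seen between A (node 1) and B (node 0).
Reduce the network between node 1 (A) and node 0 (B) by series/parallel combination:
  Rp1 = R1 ‖ R2 ‖ R3 (parallel, all between nodes 0 and 1) = 1/(1/27000 + 1/620 + 1/62) = 56.25 Ω
R_th = 56.25 Ω
I_n = V_th/R_th = 0.02083/56.25 = 0.0003704 A, and R_n = R_th = 56.25 Ω

Final answer: I_n = 0.0003704 A, R_n = 56.25 Ω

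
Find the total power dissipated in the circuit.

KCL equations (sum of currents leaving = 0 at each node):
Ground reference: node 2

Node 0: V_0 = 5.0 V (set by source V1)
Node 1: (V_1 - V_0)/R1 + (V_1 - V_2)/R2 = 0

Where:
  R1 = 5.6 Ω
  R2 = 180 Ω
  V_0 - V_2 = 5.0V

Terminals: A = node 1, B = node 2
Nodal analysis, taking node 2 as the 0 V reference.
Source V1 fixes V_0 = 5 V.
KCL at each unknown node (sum of currents leaving = 0; resistances in Ω):
  Node 1: (V_1 - 5)/5.6 + (V_1 - 0)/180 = 0
Collecting terms: 0.1841 × V_1 = 0.8929  =>  V_1 = 4.849 V
Power in each resistor, P = (ΔV)²/R:
  P_R1 = (5 - 4.849)²/5.6 = 0.004064 W
  P_R2 = (4.849 - 0)²/180 = 0.1306 W
P_total = P_R1 + P_R2 = 0.1347 W

Final answer: 0.1347 W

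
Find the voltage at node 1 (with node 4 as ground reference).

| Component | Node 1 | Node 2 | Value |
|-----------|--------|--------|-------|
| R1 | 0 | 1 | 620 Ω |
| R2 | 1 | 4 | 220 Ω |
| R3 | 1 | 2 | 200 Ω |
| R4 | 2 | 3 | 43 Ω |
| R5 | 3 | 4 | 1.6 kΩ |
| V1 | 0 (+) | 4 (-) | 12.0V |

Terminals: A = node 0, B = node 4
Nodal analysis, taking node 4 as the 0 V reference.
Source V1 fixes V_0 = 12 V.
KCL at each unknown node (sum of currents leaving = 0; resistances in Ω):
  Node 1: (V_1 - 12)/620 + (V_1 - 0)/220 + (V_1 - V_2)/200 = 0
  Node 2: (V_2 - V_1)/200 + (V_2 - V_3)/43 = 0
  Node 3: (V_3 - V_2)/43 + (V_3 - 0)/1600 = 0
Collecting terms (coefficients in siemens):
  0.01116·V_1 - 0.005·V_2 = 0.01935
  0.02826·V_2 - 0.005·V_1 - 0.02326·V_3 = 0
  0.02388·V_3 - 0.02326·V_2 = 0
Solving these 3 simultaneous equations (Gaussian elimination) gives:
  V_1 = 2.888 V, V_2 = 2.575 V, V_3 = 2.508 V
The requested potential is V_1 = 2.888 V.

Final answer: V_1 = 2.888 V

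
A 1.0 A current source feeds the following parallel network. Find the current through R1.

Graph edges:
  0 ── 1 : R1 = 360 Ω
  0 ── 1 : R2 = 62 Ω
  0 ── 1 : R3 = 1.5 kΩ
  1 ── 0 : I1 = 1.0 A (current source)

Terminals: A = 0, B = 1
All resistors sit directly between nodes 0 and 1, so they are in parallel and share one voltage V; the full source current 1 A splits among them.
1/R_par = 1/360 + 1/62 + 1/1500 = 0.01957 S  =>  R_par = 51.09 Ω
V = I × R_par = 1 × 51.09 = 51.09 V
I_R1 = V/R1 = 51.09/360 = 0.1419 A

Final answer: 0.1419 A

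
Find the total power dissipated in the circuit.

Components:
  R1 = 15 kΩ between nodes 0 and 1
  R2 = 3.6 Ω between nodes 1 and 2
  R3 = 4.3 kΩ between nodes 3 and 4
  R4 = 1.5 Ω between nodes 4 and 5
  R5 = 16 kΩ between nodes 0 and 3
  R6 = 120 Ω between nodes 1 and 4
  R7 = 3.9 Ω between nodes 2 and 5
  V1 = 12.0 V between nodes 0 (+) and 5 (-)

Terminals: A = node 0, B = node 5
Nodal analysis, taking node 5 as the 0 V reference.
Source V1 fixes V_0 = 12 V.
KCL at each unknown node (sum of currents leaving = 0; resistances in Ω):
  Node 1: (V_1 - 12)/15000 + (V_1 - V_2)/3.6 + (V_1 - V_4)/120 = 0
  Node 2: (V_2 - V_1)/3.6 + (V_2 - 0)/3.9 = 0
  Node 3: (V_3 - V_4)/4300 + (V_3 - 12)/16000 = 0
  Node 4: (V_4 - V_3)/4300 + (V_4 - 0)/1.5 + (V_4 - V_1)/120 = 0
Collecting terms (coefficients in siemens):
  0.2862·V_1 - 0.2778·V_2 - 0.008333·V_4 = 0.0008
  0.5342·V_2 - 0.2778·V_1 = 0
  0.0002951·V_3 - 0.0002326·V_4 = 0.00075
  0.6752·V_4 - 0.008333·V_1 - 0.0002326·V_3 = 0
Solving these 4 simultaneous equations (Gaussian elimination) gives:
  V_1 = 0.0057 V, V_2 = 0.002964 V, V_3 = 2.543 V, V_4 = 0.0009461 V
Power in each resistor, P = (ΔV)²/R:
  P_R1 = (12 - 0.0057)²/15000 = 0.009591 W
  P_R2 = (0.0057 - 0.002964)²/3.6 = 0.000002079 W
  P_R3 = (2.543 - 0.0009461)²/4300 = 0.001502 W
  P_R4 = (0.0009461 - 0)²/1.5 = 0.0000005967 W
  P_R5 = (12 - 2.543)²/16000 = 0.00559 W
  P_R6 = (0.0057 - 0.0009461)²/120 = 0.0000001883 W
  P_R7 = (0.002964 - 0)²/3.9 = 0.000002253 W
P_total = P_R1 + P_R2 + P_R3 + P_R4 + P_R5 + P_R6 + P_R7 = 0.01669 W

Final answer: 0.01669 W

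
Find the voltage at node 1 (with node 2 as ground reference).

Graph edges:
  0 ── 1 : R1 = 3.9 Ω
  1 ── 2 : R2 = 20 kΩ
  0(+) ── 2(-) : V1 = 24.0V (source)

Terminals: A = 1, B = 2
Nodal analysis, taking node 2 as the 0 V reference.
Source V1 fixes V_0 = 24 V.
KCL at each unknown node (sum of currents leaving = 0; resistances in Ω):
  Node 1: (V_1 - 24)/3.9 + (V_1 - 0)/20000 = 0
Collecting terms: 0.2565 × V_1 = 6.154  =>  V_1 = 24 V
The requested potential is V_1 = 24 V.

Final answer: V_1 = 24 V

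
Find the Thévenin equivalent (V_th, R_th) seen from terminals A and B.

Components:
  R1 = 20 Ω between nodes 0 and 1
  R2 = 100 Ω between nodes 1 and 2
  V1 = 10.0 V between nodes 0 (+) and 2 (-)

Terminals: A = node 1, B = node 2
Step 1 — V_th is the open-circuit voltage V_A - V_B (nothing connected across the terminals).
Nodal analysis, taking node 2 as the 0 V reference.
Source V1 fixes V_0 = 10 V.
KCL at each unknown node (sum of currents leaving = 0; resistances in Ω):
  Node 1: (V_1 - 10)/20 + (V_1 - 0)/100 = 0
Collecting terms: 0.06 × V_1 = 0.5  =>  V_1 = 8.333 V
V_th = V_1 - V_2 = 8.333 - 0 = 8.333 V
Step 2 — R_th: zero the source — replace V1 by a short circuit (node 2 merges into node 0) — and find the resistance seen between A (node 1) and B (node 0).
Reduce the network between node 1 (A) and node 0 (B) by series/parallel combination:
  Rp1 = R1 ‖ R2 (parallel, both between nodes 0 and 1) = 1/(1/20 + 1/100) = 16.67 Ω
R_th = 16.67 Ω

Final answer: V_th = 8.333 V, R_th = 16.67 Ω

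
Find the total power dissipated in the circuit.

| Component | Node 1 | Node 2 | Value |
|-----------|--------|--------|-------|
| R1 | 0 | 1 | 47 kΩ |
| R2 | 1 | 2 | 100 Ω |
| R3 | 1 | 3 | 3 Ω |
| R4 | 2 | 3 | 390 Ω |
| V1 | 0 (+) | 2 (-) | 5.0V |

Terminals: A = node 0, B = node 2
Nodal analysis, taking node 2 as the 0 V reference.
Source V1 fixes V_0 = 5 V.
KCL at each unknown node (sum of currents leaving = 0; resistances in Ω):
  Node 1: (V_1 - 5)/47000 + (V_1 - 0)/100 + (V_1 - V_3)/3 = 0
  Node 3: (V_3 - V_1)/3 + (V_3 - 0)/390 = 0
Collecting terms (coefficients in siemens):
  0.3434·V_1 - 0.3333·V_3 = 0.0001064
  0.3359·V_3 - 0.3333·V_1 = 0
Determinant D = (0.3434)(0.3359) - (-0.3333)(-0.3333) = 0.004221
V_1 = [(0.0001064)(0.3359) - (-0.3333)(0)]/D = 0.008466 V
V_3 = [(0.3434)(0) - (0.0001064)(-0.3333)]/D = 0.008401 V
Power in each resistor, P = (ΔV)²/R:
  P_R1 = (5 - 0.008466)²/47000 = 0.0005301 W
  P_R2 = (0.008466 - 0)²/100 = 0.0000007167 W
  P_R3 = (0.008466 - 0.008401)²/3 = 0.000000001392 W
  P_R4 = (0 - 0.008401)²/390 = 0.000000181 W
P_total = P_R1 + P_R2 + P_R3 + P_R4 = 0.000531 W

Final answer: 0.000531 W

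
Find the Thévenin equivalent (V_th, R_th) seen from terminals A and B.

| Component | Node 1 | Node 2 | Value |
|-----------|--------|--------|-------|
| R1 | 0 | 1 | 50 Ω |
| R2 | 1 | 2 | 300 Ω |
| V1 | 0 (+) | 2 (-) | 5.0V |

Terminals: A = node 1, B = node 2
Step 1 — V_th is the open-circuit voltage V_A - V_B (nothing connected across the terminals).
Nodal analysis, taking node 2 as the 0 V reference.
Source V1 fixes V_0 = 5 V.
KCL at each unknown node (sum of currents leaving = 0; resistances in Ω):
  Node 1: (V_1 - 5)/50 + (V_1 - 0)/300 = 0
Collecting terms: 0.02333 × V_1 = 0.1  =>  V_1 = 4.286 V
V_th = V_1 - V_2 = 4.286 - 0 = 4.286 V
Step 2 — R_th: zero the source — replace V1 by a short circuit (node 2 merges into node 0) — and find the resistance seen between A (node 1) and B (node 0).
Reduce the network between node 1 (A) and node 0 (B) by series/parallel combination:
  Rp1 = R1 ‖ R2 (parallel, both between nodes 0 and 1) = 1/(1/50 + 1/300) = 42.86 Ω
R_th = 42.86 Ω

Final answer: V_th = 4.286 V, R_th = 42.86 Ω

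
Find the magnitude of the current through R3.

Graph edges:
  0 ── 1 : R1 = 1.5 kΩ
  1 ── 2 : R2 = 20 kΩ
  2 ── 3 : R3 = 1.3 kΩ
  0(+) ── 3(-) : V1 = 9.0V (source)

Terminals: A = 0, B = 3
Nodal analysis, taking node 3 as the 0 V reference.
Source V1 fixes V_0 = 9 V.
KCL at each unknown node (sum of currents leaving = 0; resistances in Ω):
  Node 1: (V_1 - 9)/1500 + (V_1 - V_2)/20000 = 0
  Node 2: (V_2 - V_1)/20000 + (V_2 - 0)/1300 = 0
Collecting terms (coefficients in siemens):
  0.0007167·V_1 - 0.00005·V_2 = 0.006
  0.0008192·V_2 - 0.00005·V_1 = 0
Determinant D = (0.0007167)(0.0008192) - (-0.00005)(-0.00005) = 0.0000005846
V_1 = [(0.006)(0.0008192) - (-0.00005)(0)]/D = 8.408 V
V_2 = [(0.0007167)(0) - (0.006)(-0.00005)]/D = 0.5132 V
I_R3 = (V_2 - V_3)/R3 = (0.5132 - 0)/1300 = 0.0003947 A
|I_R3| = 0.0003947 A

Final answer: |I_R3| = 0.0003947 A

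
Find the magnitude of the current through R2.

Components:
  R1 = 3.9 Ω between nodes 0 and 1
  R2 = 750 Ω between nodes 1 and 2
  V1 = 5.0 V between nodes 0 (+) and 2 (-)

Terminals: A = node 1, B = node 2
Nodal analysis, taking node 2 as the 0 V reference.
Source V1 fixes V_0 = 5 V.
KCL at each unknown node (sum of currents leaving = 0; resistances in Ω):
  Node 1: (V_1 - 5)/3.9 + (V_1 - 0)/750 = 0
Collecting terms: 0.2577 × V_1 = 1.282  =>  V_1 = 4.974 V
I_R2 = (V_1 - V_2)/R2 = (4.974 - 0)/750 = 0.006632 A
|I_R2| = 0.006632 A

Final answer: |I_R2| = 0.006632 A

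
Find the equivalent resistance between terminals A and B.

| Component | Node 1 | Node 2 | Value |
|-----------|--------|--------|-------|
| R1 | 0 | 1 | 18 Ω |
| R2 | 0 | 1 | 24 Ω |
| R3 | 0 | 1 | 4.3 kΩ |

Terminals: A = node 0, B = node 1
Reduce the network between node 0 (A) and node 1 (B) by series/parallel combination:
  Rp1 = R1 ‖ R2 ‖ R3 (parallel, all between nodes 0 and 1) = 1/(1/18 + 1/24 + 1/4300) = 10.26 Ω
R_eq = 10.26 Ω

Final answer: 10.26 Ω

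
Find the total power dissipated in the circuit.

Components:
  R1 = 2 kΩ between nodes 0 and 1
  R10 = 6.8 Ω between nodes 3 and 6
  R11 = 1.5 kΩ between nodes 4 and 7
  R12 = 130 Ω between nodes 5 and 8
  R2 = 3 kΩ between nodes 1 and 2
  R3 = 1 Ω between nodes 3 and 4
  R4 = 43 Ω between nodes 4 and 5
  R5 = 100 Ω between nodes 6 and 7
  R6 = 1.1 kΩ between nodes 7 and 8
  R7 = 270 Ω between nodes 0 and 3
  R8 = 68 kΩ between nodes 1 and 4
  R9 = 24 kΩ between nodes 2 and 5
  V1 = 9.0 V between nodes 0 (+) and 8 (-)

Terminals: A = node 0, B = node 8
Nodal analysis, taking node 8 as the 0 V reference.
Source V1 fixes V_0 = 9 V.
KCL at each unknown node (sum of currents leaving = 0; resistances in Ω):
  Node 1: (V_1 - 9)/2000 + (V_1 - V_2)/3000 + (V_1 - V_4)/68000 = 0
  Node 2: (V_2 - V_1)/3000 + (V_2 - V_5)/24000 = 0
  Node 3: (V_3 - V_4)/1 + (V_3 - 9)/270 + (V_3 - V_6)/6.8 = 0
  Node 4: (V_4 - V_3)/1 + (V_4 - V_5)/43 + (V_4 - V_1)/68000 + (V_4 - V_7)/1500 = 0
  Node 5: (V_5 - V_4)/43 + (V_5 - V_2)/24000 + (V_5 - 0)/130 = 0
  Node 6: (V_6 - V_7)/100 + (V_6 - V_3)/6.8 = 0
  Node 7: (V_7 - V_6)/100 + (V_7 - 0)/1100 + (V_7 - V_4)/1500 = 0
Collecting terms (coefficients in siemens):
  0.000848·V_1 - 0.0003333·V_2 - 0.00001471·V_4 = 0.0045
  0.000375·V_2 - 0.0003333·V_1 - 0.00004167·V_5 = 0
  1.151·V_3 - 1·V_4 - 0.1471·V_6 = 0.03333
  1.024·V_4 - 0.00001471·V_1 - 1·V_3 - 0.02326·V_5 - 0.0006667·V_7 = 0
  0.03099·V_5 - 0.00004167·V_2 - 0.02326·V_4 = 0
  0.1571·V_6 - 0.1471·V_3 - 0.01·V_7 = 0
  0.01158·V_7 - 0.0006667·V_4 - 0.01·V_6 = 0
Solving these 7 simultaneous equations (Gaussian elimination) gives:
  V_1 = 8.407 V, V_2 = 7.744 V, V_3 = 3.265 V, V_4 = 3.246 V
  V_5 = 2.446 V, V_6 = 3.247 V, V_7 = 2.992 V
Power in each resistor, P = (ΔV)²/R:
  P_R1 = (9 - 8.407)²/2000 = 0.000176 W
  P_R2 = (8.407 - 7.744)²/3000 = 0.0001462 W
  P_R3 = (3.265 - 3.246)²/1 = 0.0003493 W
  P_R4 = (3.246 - 2.446)²/43 = 0.01487 W
  P_R5 = (3.247 - 2.992)²/100 = 0.0006508 W
  P_R6 = (2.992 - 0)²/1100 = 0.00814 W
  P_R7 = (9 - 3.265)²/270 = 0.1218 W
  P_R8 = (8.407 - 3.246)²/68000 = 0.0003917 W
  P_R9 = (7.744 - 2.446)²/24000 = 0.00117 W
  P_R10 = (3.265 - 3.247)²/6.8 = 0.00004425 W
  P_R11 = (3.246 - 2.992)²/1500 = 0.00004293 W
  P_R12 = (2.446 - 0)²/130 = 0.04604 W
P_total = P_R1 + P_R2 + P_R3 + P_R4 + P_R5 + P_R6 + P_R7 + P_R8 + P_R9 + P_R10 + P_R11 + P_R12 = 0.1938 W

Final answer: 0.1938 W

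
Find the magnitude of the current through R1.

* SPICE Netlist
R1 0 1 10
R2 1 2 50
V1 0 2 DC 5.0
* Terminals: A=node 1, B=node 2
Nodal analysis, taking node 2 as the 0 V reference.
Source V1 fixes V_0 = 5 V.
KCL at each unknown node (sum of currents leaving = 0; resistances in Ω):
  Node 1: (V_1 - 5)/10 + (V_1 - 0)/50 = 0
Collecting terms: 0.12 × V_1 = 0.5  =>  V_1 = 4.167 V
I_R1 = (V_0 - V_1)/R1 = (5 - 4.167)/10 = 0.08333 A
|I_R1| = 0.08333 A

Final answer: |I_R1| = 0.08333 A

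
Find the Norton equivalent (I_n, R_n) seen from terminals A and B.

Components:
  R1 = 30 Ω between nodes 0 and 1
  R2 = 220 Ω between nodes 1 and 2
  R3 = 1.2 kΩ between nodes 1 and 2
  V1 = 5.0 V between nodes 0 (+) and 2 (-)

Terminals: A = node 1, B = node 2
Find the Thévenin equivalent first; then I_n = V_th/R_th and R_n = R_th.
Step 1 — V_th is the open-circuit voltage V_A - V_B (nothing connected across the terminals).
Nodal analysis, taking node 2 as the 0 V reference.
Source V1 fixes V_0 = 5 V.
KCL at each unknown node (sum of currents leaving = 0; resistances in Ω):
  Node 1: (V_1 - 5)/30 + (V_1 - 0)/220 + (V_1 - 0)/1200 = 0
Collecting terms: 0.03871 × V_1 = 0.1667  =>  V_1 = 4.305 V
V_th = V_1 - V_2 = 4.305 - 0 = 4.305 V
Step 2 — R_th: zero the source — replace V1 by a short circuit (node 2 merges into node 0) — and find the resistance seen between A (node 1) and B (node 0).
Reduce the network between node 1 (A) and node 0 (B) by series/parallel combination:
  Rp1 = R1 ‖ R2 ‖ R3 (parallel, all between nodes 0 and 1) = 1/(1/30 + 1/220 + 1/1200) = 25.83 Ω
R_th = 25.83 Ω
I_n = V_th/R_th = 4.305/25.83 = 0.1667 A, and R_n = R_th = 25.83 Ω

Final answer: I_n = 0.1667 A, R_n = 25.83 Ω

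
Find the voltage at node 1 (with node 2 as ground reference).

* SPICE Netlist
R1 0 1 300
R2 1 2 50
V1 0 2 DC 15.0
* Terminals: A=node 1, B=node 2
Nodal analysis, taking node 2 as the 0 V reference.
Source V1 fixes V_0 = 15 V.
KCL at each unknown node (sum of currents leaving = 0; resistances in Ω):
  Node 1: (V_1 - 15)/300 + (V_1 - 0)/50 = 0
Collecting terms: 0.02333 × V_1 = 0.05  =>  V_1 = 2.143 V
The requested potential is V_1 = 2.143 V.

Final answer: V_1 = 2.143 V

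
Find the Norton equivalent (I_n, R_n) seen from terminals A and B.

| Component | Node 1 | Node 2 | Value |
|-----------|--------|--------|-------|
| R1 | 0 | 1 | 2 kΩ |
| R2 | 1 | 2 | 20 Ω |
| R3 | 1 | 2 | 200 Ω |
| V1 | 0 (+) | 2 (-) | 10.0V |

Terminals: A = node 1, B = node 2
Find the Thévenin equivalent first; then I_n = V_th/R_th and R_n = R_th.
Step 1 — V_th is the open-circuit voltage V_A - V_B (nothing connected across the terminals).
Nodal analysis, taking node 2 as the 0 V reference.
Source V1 fixes V_0 = 10 V.
KCL at each unknown node (sum of currents leaving = 0; resistances in Ω):
  Node 1: (V_1 - 10)/2000 + (V_1 - 0)/20 + (V_1 - 0)/200 = 0
Collecting terms: 0.0555 × V_1 = 0.005  =>  V_1 = 0.09009 V
V_th = V_1 - V_2 = 0.09009 - 0 = 0.09009 V
Step 2 — R_th: zero the source — replace V1 by a short circuit (node 2 merges into node 0) — and find the resistance seen between A (node 1) and B (node 0).
Reduce the network between node 1 (A) and node 0 (B) by series/parallel combination:
  Rp1 = R1 ‖ R2 ‖ R3 (parallel, all between nodes 0 and 1) = 1/(1/2000 + 1/20 + 1/200) = 18.02 Ω
R_th = 18.02 Ω
I_n = V_th/R_th = 0.09009/18.02 = 0.005 A, and R_n = R_th = 18.02 Ω

Final answer: I_n = 0.005 A, R_n = 18.02 Ω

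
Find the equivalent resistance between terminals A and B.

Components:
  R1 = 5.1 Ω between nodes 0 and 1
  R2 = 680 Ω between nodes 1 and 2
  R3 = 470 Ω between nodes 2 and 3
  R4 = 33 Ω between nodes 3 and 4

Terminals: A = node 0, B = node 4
Reduce the network between node 0 (A) and node 4 (B) by series/parallel combination:
  Rs1 = R1 + R2 (series, joined only at node 1) = 5.1 + 680 = 685.1 Ω
  Rs2 = R3 + Rs1 (series, joined only at node 2) = 470 + 685.1 = 1155 Ω
  Rs3 = R4 + Rs2 (series, joined only at node 3) = 33 + 1155 = 1188 Ω
R_eq = 1.188 kΩ

Final answer: 1.188 kΩ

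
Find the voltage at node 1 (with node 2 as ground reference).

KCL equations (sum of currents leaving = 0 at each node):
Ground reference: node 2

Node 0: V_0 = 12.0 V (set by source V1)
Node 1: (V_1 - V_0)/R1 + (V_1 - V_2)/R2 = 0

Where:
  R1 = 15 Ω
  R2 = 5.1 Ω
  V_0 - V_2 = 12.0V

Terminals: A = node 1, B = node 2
Nodal analysis, taking node 2 as the 0 V reference.
Source V1 fixes V_0 = 12 V.
KCL at each unknown node (sum of currents leaving = 0; resistances in Ω):
  Node 1: (V_1 - 12)/15 + (V_1 - 0)/5.1 = 0
Collecting terms: 0.2627 × V_1 = 0.8  =>  V_1 = 3.045 V
The requested potential is V_1 = 3.045 V.

Final answer: V_1 = 3.045 V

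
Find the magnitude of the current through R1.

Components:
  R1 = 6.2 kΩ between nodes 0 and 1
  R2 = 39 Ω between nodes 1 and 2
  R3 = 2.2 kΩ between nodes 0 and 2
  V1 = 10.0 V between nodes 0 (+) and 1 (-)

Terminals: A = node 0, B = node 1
Nodal analysis, taking node 1 as the 0 V reference.
Source V1 fixes V_0 = 10 V.
KCL at each unknown node (sum of currents leaving = 0; resistances in Ω):
  Node 2: (V_2 - 0)/39 + (V_2 - 10)/2200 = 0
Collecting terms: 0.0261 × V_2 = 0.004545  =>  V_2 = 0.1742 V
I_R1 = (V_0 - V_1)/R1 = (10 - 0)/6200 = 0.001613 A
|I_R1| = 0.001613 A

Final answer: |I_R1| = 0.001613 A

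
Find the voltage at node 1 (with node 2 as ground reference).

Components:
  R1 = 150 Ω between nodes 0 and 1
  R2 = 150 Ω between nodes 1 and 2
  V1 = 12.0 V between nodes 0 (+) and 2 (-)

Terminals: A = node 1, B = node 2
Nodal analysis, taking node 2 as the 0 V reference.
Source V1 fixes V_0 = 12 V.
KCL at each unknown node (sum of currents leaving = 0; resistances in Ω):
  Node 1: (V_1 - 12)/150 + (V_1 - 0)/150 = 0
Collecting terms: 0.01333 × V_1 = 0.08  =>  V_1 = 6 V
The requested potential is V_1 = 6 V.

Final answer: V_1 = 6 V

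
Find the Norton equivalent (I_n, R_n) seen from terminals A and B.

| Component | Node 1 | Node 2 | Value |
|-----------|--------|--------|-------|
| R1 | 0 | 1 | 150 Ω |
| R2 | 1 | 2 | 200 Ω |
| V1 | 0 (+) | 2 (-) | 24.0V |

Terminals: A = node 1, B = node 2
Find the Thévenin equivalent first; then I_n = V_th/R_th and R_n = R_th.
Step 1 — V_th is the open-circuit voltage V_A - V_B (nothing connected across the terminals).
Nodal analysis, taking node 2 as the 0 V reference.
Source V1 fixes V_0 = 24 V.
KCL at each unknown node (sum of currents leaving = 0; resistances in Ω):
  Node 1: (V_1 - 24)/150 + (V_1 - 0)/200 = 0
Collecting terms: 0.01167 × V_1 = 0.16  =>  V_1 = 13.71 V
V_th = V_1 - V_2 = 13.71 - 0 = 13.71 V
Step 2 — R_th: zero the source — replace V1 by a short circuit (node 2 merges into node 0) — and find the resistance seen between A (node 1) and B (node 0).
Reduce the network between node 1 (A) and node 0 (B) by series/parallel combination:
  Rp1 = R1 ‖ R2 (parallel, both between nodes 0 and 1) = 1/(1/150 + 1/200) = 85.71 Ω
R_th = 85.71 Ω
I_n = V_th/R_th = 13.71/85.71 = 0.16 A, and R_n = R_th = 85.71 Ω

Final answer: I_n = 0.16 A, R_n = 85.71 Ω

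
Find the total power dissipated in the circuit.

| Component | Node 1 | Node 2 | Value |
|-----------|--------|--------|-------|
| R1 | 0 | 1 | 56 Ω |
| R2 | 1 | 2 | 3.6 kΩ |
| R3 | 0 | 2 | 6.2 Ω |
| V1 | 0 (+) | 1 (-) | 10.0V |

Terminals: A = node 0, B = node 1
Nodal analysis, taking node 1 as the 0 V reference.
Source V1 fixes V_0 = 10 V.
KCL at each unknown node (sum of currents leaving = 0; resistances in Ω):
  Node 2: (V_2 - 0)/3600 + (V_2 - 10)/6.2 = 0
Collecting terms: 0.1616 × V_2 = 1.613  =>  V_2 = 9.983 V
Power in each resistor, P = (ΔV)²/R:
  P_R1 = (10 - 0)²/56 = 1.786 W
  P_R2 = (0 - 9.983)²/3600 = 0.02768 W
  P_R3 = (10 - 9.983)²/6.2 = 0.00004768 W
P_total = P_R1 + P_R2 + P_R3 = 1.813 W

Final answer: 1.813 W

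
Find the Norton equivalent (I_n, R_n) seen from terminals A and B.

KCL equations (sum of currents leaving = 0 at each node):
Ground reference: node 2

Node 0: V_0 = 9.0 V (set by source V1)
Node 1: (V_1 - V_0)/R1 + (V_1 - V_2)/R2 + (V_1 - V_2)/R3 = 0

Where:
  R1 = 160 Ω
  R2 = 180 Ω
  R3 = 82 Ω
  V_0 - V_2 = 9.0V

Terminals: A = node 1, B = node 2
Find the Thévenin equivalent first; then I_n = V_th/R_th and R_n = R_th.
Step 1 — V_th is the open-circuit voltage V_A - V_B (nothing connected across the terminals).
Nodal analysis, taking node 2 as the 0 V reference.
Source V1 fixes V_0 = 9 V.
KCL at each unknown node (sum of currents leaving = 0; resistances in Ω):
  Node 1: (V_1 - 9)/160 + (V_1 - 0)/180 + (V_1 - 0)/82 = 0
Collecting terms: 0.024 × V_1 = 0.05625  =>  V_1 = 2.344 V
V_th = V_1 - V_2 = 2.344 - 0 = 2.344 V
Step 2 — R_th: zero the source — replace V1 by a short circuit (node 2 merges into node 0) — and find the resistance seen between A (node 1) and B (node 0).
Reduce the network between node 1 (A) and node 0 (B) by series/parallel combination:
  Rp1 = R1 ‖ R2 ‖ R3 (parallel, all between nodes 0 and 1) = 1/(1/160 + 1/180 + 1/82) = 41.67 Ω
R_th = 41.67 Ω
I_n = V_th/R_th = 2.344/41.67 = 0.05625 A, and R_n = R_th = 41.67 Ω

Final answer: I_n = 0.05625 A, R_n = 41.67 Ω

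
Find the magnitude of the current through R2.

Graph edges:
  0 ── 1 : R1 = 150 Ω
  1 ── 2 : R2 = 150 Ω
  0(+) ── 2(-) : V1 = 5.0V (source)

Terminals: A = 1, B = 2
Nodal analysis, taking node 2 as the 0 V reference.
Source V1 fixes V_0 = 5 V.
KCL at each unknown node (sum of currents leaving = 0; resistances in Ω):
  Node 1: (V_1 - 5)/150 + (V_1 - 0)/150 = 0
Collecting terms: 0.01333 × V_1 = 0.03333  =>  V_1 = 2.5 V
I_R2 = (V_1 - V_2)/R2 = (2.5 - 0)/150 = 0.01667 A
|I_R2| = 0.01667 A

Final answer: |I_R2| = 0.01667 A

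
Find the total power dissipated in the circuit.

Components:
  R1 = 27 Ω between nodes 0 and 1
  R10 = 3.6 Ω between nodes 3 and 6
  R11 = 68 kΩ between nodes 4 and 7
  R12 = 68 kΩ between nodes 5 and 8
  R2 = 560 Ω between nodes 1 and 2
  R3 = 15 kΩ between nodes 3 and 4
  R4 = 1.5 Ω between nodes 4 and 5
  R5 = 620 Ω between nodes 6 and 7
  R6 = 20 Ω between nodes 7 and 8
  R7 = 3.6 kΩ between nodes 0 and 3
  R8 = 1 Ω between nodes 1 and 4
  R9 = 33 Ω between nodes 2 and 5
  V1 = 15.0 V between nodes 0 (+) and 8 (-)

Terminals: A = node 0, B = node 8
Nodal analysis, taking node 8 as the 0 V reference.
Source V1 fixes V_0 = 15 V.
KCL at each unknown node (sum of currents leaving = 0; resistances in Ω):
  Node 1: (V_1 - 15)/27 + (V_1 - V_2)/560 + (V_1 - V_4)/1 = 0
  Node 2: (V_2 - V_1)/560 + (V_2 - V_5)/33 = 0
  Node 3: (V_3 - V_4)/15000 + (V_3 - 15)/3600 + (V_3 - V_6)/3.6 = 0
  Node 4: (V_4 - V_3)/15000 + (V_4 - V_5)/1.5 + (V_4 - V_1)/1 + (V_4 - V_7)/68000 = 0
  Node 5: (V_5 - V_4)/1.5 + (V_5 - V_2)/33 + (V_5 - 0)/68000 = 0
  Node 6: (V_6 - V_7)/620 + (V_6 - V_3)/3.6 = 0
  Node 7: (V_7 - V_6)/620 + (V_7 - 0)/20 + (V_7 - V_4)/68000 = 0
Collecting terms (coefficients in siemens):
  1.039·V_1 - 0.001786·V_2 - 1·V_4 = 0.5556
  0.03209·V_2 - 0.001786·V_1 - 0.0303·V_5 = 0
  0.2781·V_3 - 0.00006667·V_4 - 0.2778·V_6 = 0.004167
  1.667·V_4 - 1·V_1 - 0.00006667·V_3 - 0.6667·V_5 - 0.00001471·V_7 = 0
  0.697·V_5 - 0.0303·V_2 - 0.6667·V_4 = 0
  0.2794·V_6 - 0.2778·V_3 - 0.001613·V_7 = 0
  0.05163·V_7 - 0.00001471·V_4 - 0.001613·V_6 = 0
Solving these 7 simultaneous equations (Gaussian elimination) gives:
  V_1 = 14.97 V, V_2 = 14.96 V, V_3 = 2.724 V, V_4 = 14.96 V
  V_5 = 14.96 V, V_6 = 2.709 V, V_7 = 0.08889 V
Power in each resistor, P = (ΔV)²/R:
  P_R1 = (15 - 14.97)²/27 = 0.00004252 W
  P_R2 = (14.97 - 14.96)²/560 = 0.000000003967 W
  P_R3 = (2.724 - 14.96)²/15000 = 0.009989 W
  P_R4 = (14.96 - 14.96)²/1.5 = 0.0000000709 W
  P_R5 = (2.709 - 0.08889)²/620 = 0.01107 W
  P_R6 = (0.08889 - 0)²/20 = 0.0003951 W
  P_R7 = (15 - 2.724)²/3600 = 0.04186 W
  P_R8 = (14.97 - 14.96)²/1 = 0.000001568 W
  P_R9 = (14.96 - 14.96)²/33 = 0.0000000002338 W
  P_R10 = (2.724 - 2.709)²/3.6 = 0.00006429 W
  P_R11 = (14.96 - 0.08889)²/68000 = 0.003254 W
  P_R12 = (14.96 - 0)²/68000 = 0.003293 W
P_total = P_R1 + P_R2 + P_R3 + P_R4 + P_R5 + P_R6 + P_R7 + P_R8 + P_R9 + P_R10 + P_R11 + P_R12 = 0.06997 W

Final answer: 0.06997 W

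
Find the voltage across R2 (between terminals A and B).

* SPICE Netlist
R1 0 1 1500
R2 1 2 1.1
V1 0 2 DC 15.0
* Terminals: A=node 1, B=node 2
R1 and R2 are in series across V1 (node 0 → node 1 → node 2), and the output A–B is taken across R2, so this is a voltage divider.
Series current: I = V1/(R1 + R2) = 15/(1500 + 1.1) = 15/1501 = 0.009993 A
V_R2 = I × R2 = V1 × R2/(R1 + R2) = 15 × 1.1/1501 = 0.01099 V

Final answer: 0.01099 V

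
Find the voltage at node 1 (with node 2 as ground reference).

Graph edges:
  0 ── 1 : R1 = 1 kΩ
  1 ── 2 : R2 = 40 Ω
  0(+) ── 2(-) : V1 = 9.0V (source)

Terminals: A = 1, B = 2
Nodal analysis, taking node 2 as the 0 V reference.
Source V1 fixes V_0 = 9 V.
KCL at each unknown node (sum of currents leaving = 0; resistances in Ω):
  Node 1: (V_1 - 9)/1000 + (V_1 - 0)/40 = 0
Collecting terms: 0.026 × V_1 = 0.009  =>  V_1 = 0.3462 V
The requested potential is V_1 = 0.3462 V.

Final answer: V_1 = 0.3462 V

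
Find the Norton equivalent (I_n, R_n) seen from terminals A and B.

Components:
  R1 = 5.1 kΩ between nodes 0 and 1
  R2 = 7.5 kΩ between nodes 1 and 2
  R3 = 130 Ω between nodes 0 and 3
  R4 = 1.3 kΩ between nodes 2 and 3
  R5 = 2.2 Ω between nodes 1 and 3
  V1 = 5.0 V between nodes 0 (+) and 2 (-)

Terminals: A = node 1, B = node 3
Find the Thévenin equivalent first; then I_n = V_th/R_th and R_n = R_th.
Step 1 — V_th is the open-circuit voltage V_A - V_B (nothing connected across the terminals).
Nodal analysis, taking node 2 as the 0 V reference.
Source V1 fixes V_0 = 5 V.
KCL at each unknown node (sum of currents leaving = 0; resistances in Ω):
  Node 1: (V_1 - 5)/5100 + (V_1 - 0)/7500 + (V_1 - V_3)/2.2 = 0
  Node 3: (V_3 - 5)/130 + (V_3 - 0)/1300 + (V_3 - V_1)/2.2 = 0
Collecting terms (coefficients in siemens):
  0.4549·V_1 - 0.4545·V_3 = 0.0009804
  0.463·V_3 - 0.4545·V_1 = 0.03846
Determinant D = (0.4549)(0.463) - (-0.4545)(-0.4545) = 0.003999
V_1 = [(0.0009804)(0.463) - (-0.4545)(0.03846)]/D = 4.486 V
V_3 = [(0.4549)(0.03846) - (0.0009804)(-0.4545)]/D = 4.487 V
V_th = V_1 - V_3 = 4.486 - 4.487 = -0.001094 V
Step 2 — R_th: zero the source — replace V1 by a short circuit (node 2 merges into node 0) — and find the resistance seen between A (node 1) and B (node 3).
Reduce the network between node 1 (A) and node 3 (B) by series/parallel combination:
  Rp1 = R1 ‖ R2 (parallel, both between nodes 0 and 1) = 1/(1/5100 + 1/7500) = 3036 Ω
  Rp2 = R3 ‖ R4 (parallel, both between nodes 0 and 3) = 1/(1/130 + 1/1300) = 118.2 Ω
  Rs1 = Rp1 + Rp2 (series, joined only at node 0) = 3036 + 118.2 = 3154 Ω
  Rp3 = R5 ‖ Rs1 (parallel, both between nodes 1 and 3) = 1/(1/2.2 + 1/3154) = 2.198 Ω
R_th = 2.198 Ω
I_n = V_th/R_th = -0.001094/2.198 = -0.0004976 A, and R_n = R_th = 2.198 Ω

Final answer: I_n = -0.0004976 A, R_n = 2.198 Ω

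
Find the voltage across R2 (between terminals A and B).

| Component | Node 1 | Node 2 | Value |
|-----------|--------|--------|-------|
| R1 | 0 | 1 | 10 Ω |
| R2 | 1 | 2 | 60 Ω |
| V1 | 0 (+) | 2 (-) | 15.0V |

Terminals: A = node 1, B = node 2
R1 and R2 are in series across V1 (node 0 → node 1 → node 2), and the output A–B is taken across R2, so this is a voltage divider.
Series current: I = V1/(R1 + R2) = 15/(10 + 60) = 15/70 = 0.2143 A
V_R2 = I × R2 = V1 × R2/(R1 + R2) = 15 × 60/70 = 12.86 V

Final answer: 12.86 V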